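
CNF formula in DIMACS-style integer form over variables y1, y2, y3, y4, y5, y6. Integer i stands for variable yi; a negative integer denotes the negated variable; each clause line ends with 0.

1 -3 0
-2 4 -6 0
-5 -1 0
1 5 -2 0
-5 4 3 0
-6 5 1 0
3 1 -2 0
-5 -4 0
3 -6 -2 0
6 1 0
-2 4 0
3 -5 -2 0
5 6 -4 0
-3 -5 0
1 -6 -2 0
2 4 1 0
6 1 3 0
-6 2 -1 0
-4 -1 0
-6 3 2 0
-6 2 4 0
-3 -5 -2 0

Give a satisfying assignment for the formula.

y1=True, y2=False, y3=False, y4=False, y5=False, y6=False

Set y1 = True and propagate.
  then y5 is forced to False.
  then y4 is forced to False.
  then y2 is forced to False.
  then y6 is forced to False.
y3 is now unconstrained; take y3 = False.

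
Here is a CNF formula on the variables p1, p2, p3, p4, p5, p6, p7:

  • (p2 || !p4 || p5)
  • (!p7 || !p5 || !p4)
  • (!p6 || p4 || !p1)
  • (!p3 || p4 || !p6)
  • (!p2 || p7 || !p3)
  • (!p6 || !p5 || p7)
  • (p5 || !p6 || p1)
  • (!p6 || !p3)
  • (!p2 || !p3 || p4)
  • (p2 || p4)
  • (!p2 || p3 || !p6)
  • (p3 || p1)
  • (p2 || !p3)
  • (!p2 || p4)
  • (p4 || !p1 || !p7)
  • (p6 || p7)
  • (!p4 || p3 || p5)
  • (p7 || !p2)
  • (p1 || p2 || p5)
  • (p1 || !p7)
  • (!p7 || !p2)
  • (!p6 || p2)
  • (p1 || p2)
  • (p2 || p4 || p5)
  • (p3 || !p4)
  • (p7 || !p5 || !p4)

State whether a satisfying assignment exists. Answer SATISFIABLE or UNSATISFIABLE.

UNSATISFIABLE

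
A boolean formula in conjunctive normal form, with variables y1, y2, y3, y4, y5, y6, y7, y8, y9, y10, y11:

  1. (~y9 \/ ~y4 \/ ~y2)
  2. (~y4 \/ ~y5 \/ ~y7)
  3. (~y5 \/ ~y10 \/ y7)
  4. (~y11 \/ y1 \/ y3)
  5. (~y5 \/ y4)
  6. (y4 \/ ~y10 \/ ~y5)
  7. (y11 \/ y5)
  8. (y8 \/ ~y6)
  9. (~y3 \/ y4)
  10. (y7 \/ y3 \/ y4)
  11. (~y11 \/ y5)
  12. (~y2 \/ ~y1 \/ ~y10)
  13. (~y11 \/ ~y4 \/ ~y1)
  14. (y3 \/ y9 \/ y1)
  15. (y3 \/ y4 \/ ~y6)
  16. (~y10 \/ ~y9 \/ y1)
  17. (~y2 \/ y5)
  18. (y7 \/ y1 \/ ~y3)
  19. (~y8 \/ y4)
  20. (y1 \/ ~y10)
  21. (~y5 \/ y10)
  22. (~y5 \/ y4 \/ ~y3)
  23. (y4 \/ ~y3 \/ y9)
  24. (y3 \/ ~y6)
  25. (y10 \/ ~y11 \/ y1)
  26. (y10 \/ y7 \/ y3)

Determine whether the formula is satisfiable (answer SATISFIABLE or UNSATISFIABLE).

UNSATISFIABLE

y4 = True:
  y1 = True:
    propagation gives y11=False, y5=True, y7=False, y10=False; an empty clause results — contradiction.
  y1 = False:
    propagation gives y10=False, y5=False, y11=True; an empty clause results — contradiction.
y4 = False:
  propagation gives y5=False, y11=True; an empty clause results — contradiction.
Every branch closes, so no satisfying assignment exists.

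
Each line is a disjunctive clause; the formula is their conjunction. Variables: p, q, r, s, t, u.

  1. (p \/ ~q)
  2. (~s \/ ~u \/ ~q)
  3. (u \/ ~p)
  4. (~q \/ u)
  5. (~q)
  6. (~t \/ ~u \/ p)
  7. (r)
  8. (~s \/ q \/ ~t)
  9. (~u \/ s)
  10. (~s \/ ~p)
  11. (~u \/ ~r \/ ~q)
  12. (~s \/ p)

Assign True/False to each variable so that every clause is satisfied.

Unit propagation: (~q) forces q = False.
Unit propagation: (r) forces r = True.
Branch on p: take p = False.
  then s is forced to False.
  then u is forced to False.
t is now unconstrained; take t = True.
Every clause has at least one true literal under this assignment.

p=False, q=False, r=True, s=False, t=True, u=False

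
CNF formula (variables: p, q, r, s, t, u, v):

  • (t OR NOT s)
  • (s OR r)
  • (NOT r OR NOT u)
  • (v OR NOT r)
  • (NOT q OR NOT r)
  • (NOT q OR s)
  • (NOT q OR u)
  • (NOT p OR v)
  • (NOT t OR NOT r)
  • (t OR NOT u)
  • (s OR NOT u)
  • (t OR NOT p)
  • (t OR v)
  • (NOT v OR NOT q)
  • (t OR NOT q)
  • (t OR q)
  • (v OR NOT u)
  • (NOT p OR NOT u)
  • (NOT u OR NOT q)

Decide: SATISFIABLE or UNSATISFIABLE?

p occurs only negated in the remaining clauses — set p = False.
Branch on q: take q = False.
  then t is forced to True.
  then r is forced to False.
  then s is forced to True.
For the remaining variables, u = False, v = True works.
Every clause has at least one true literal under this assignment.
So p=F, q=F, r=F, s=T, t=T, u=F, v=T is a satisfying assignment.

SATISFIABLE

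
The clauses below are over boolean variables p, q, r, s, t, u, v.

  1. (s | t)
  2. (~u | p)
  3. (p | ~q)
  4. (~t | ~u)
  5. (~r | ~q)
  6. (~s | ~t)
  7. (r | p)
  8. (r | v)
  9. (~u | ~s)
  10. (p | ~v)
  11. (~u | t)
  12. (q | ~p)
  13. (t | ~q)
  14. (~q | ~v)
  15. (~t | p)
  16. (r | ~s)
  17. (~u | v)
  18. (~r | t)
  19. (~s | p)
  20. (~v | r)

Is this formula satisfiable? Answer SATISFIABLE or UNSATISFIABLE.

UNSATISFIABLE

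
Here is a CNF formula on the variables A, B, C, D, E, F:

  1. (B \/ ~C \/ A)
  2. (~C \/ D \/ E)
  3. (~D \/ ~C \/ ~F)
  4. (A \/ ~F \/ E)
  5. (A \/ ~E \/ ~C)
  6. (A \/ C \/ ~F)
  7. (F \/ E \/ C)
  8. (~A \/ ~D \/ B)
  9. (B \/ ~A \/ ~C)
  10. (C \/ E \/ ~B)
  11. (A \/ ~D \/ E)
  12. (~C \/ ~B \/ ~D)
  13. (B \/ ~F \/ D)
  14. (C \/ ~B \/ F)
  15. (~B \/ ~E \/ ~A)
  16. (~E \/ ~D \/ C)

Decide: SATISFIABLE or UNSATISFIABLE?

SATISFIABLE

Try A = True.
Branch on B: take B = False.
  then D is forced to False.
  then C is forced to False.
  then F is forced to False.
  then E is forced to True.
Every clause has at least one true literal under this assignment.
So A=True, B=False, C=False, D=False, E=True, F=False is a satisfying assignment.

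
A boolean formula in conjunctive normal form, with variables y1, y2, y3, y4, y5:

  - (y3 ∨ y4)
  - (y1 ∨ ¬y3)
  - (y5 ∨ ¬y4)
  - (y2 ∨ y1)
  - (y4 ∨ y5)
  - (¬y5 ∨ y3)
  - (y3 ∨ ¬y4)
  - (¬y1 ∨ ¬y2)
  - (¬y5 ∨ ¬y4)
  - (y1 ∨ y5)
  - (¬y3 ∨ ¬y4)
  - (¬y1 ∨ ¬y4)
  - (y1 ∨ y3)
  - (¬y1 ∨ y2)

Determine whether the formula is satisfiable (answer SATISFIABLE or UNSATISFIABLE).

y1 = True:
  propagation gives y2=False; an empty clause results — contradiction.
y1 = False:
  propagation gives y3=False; an empty clause results — contradiction.
Every branch closes, so no satisfying assignment exists.

UNSATISFIABLE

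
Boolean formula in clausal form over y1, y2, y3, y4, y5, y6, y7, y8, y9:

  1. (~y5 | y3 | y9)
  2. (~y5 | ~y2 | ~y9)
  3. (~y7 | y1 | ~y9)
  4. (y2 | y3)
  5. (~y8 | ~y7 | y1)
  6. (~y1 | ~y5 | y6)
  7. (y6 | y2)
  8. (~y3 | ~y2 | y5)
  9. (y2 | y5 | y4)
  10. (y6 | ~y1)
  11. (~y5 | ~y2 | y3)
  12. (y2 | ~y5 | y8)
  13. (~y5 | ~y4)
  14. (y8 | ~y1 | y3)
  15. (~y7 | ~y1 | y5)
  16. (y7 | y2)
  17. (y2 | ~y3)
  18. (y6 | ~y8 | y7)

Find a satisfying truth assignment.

y6 occurs only positively in the remaining clauses — set y6 = True.
Try y1 = True.
Branch on y2: take y2 = True.
For the remaining variables, y3 = True, y4 = False, y5 = True, y7 = True, y8 = True, y9 = False works.
Check each clause:
  1. (y3 | ~y5 | y9) — y3 is true.
  2. (~y2 | ~y9 | ~y5) — ~y9 is true.
  3. (y1 | ~y7 | ~y9) — y1 is true.
  4. (y3 | y2) — y2 is true.
  5. (~y7 | ~y8 | y1) — y1 is true.
  6. (~y1 | y6 | ~y5) — y6 is true.
  7. (y6 | y2) — y2 is true.
  8. (y5 | ~y2 | ~y3) — y5 is true.
  9. (y4 | y2 | y5) — y2 is true.
  10. (~y1 | y6) — y6 is true.
  11. (y3 | ~y2 | ~y5) — y3 is true.
  12. (~y5 | y2 | y8) — y8 is true.
  13. (~y5 | ~y4) — ~y4 is true.
  14. (~y1 | y8 | y3) — y8 is true.
  15. (~y1 | y5 | ~y7) — y5 is true.
  16. (y7 | y2) — y2 is true.
  17. (~y3 | y2) — y2 is true.
  18. (y7 | y6 | ~y8) — y6 is true.

y1=True, y2=True, y3=True, y4=False, y5=True, y6=True, y7=True, y8=True, y9=False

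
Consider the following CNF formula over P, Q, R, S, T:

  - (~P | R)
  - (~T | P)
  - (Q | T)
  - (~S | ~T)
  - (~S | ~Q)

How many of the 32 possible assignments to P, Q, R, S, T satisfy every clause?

5

The models are:
  P=0 Q=1 R=0 S=0 T=0
  P=0 Q=1 R=1 S=0 T=0
  P=1 Q=0 R=1 S=0 T=1
  P=1 Q=1 R=1 S=0 T=0
  P=1 Q=1 R=1 S=0 T=1
That's 5 in total.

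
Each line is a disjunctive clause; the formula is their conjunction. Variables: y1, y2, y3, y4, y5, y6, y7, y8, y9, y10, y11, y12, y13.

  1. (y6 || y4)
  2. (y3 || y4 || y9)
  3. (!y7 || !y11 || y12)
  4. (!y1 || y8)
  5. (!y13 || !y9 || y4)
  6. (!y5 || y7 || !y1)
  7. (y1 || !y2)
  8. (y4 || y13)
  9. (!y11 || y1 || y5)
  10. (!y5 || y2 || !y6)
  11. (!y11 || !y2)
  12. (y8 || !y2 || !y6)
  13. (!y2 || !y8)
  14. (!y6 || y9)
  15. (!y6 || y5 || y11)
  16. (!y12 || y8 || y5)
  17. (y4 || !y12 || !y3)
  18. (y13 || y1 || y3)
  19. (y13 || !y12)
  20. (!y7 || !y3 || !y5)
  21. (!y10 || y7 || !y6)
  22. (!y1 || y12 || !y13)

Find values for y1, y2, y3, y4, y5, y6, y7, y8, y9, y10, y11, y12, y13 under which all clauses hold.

y1 = False, y2 = False, y3 = True, y4 = True, y5 = True, y6 = False, y7 = False, y8 = True, y9 = True, y10 = False, y11 = True, y12 = False, y13 = True

Check each clause:
  1. (y4 || y6) — y4 is true.
  2. (y3 || y9 || y4) — y9 is true.
  3. (!y7 || y12 || !y11) — !y7 is true.
  4. (y8 || !y1) — y8 is true.
  5. (y4 || !y13 || !y9) — y4 is true.
  6. (!y1 || !y5 || y7) — !y1 is true.
  7. (y1 || !y2) — !y2 is true.
  8. (y4 || y13) — y4 is true.
  9. (y1 || !y11 || y5) — y5 is true.
  10. (!y6 || y2 || !y5) — !y6 is true.
  11. (!y2 || !y11) — !y2 is true.
  12. (y8 || !y2 || !y6) — y8 is true.
  13. (!y8 || !y2) — !y2 is true.
  14. (y9 || !y6) — y9 is true.
  15. (y5 || y11 || !y6) — !y6 is true.
  16. (!y12 || y5 || y8) — y8 is true.
  17. (y4 || !y3 || !y12) — !y12 is true.
  18. (y3 || y13 || y1) — y3 is true.
  19. (!y12 || y13) — !y12 is true.
  20. (!y3 || !y7 || !y5) — !y7 is true.
  21. (y7 || !y10 || !y6) — !y6 is true.
  22. (!y1 || !y13 || y12) — !y1 is true.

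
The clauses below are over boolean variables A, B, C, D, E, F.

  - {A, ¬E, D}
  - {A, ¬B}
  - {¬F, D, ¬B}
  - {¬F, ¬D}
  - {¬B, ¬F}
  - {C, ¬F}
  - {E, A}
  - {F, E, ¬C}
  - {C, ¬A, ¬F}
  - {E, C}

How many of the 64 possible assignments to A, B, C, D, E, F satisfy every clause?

Split on F, then A.
  F=T, A=T: remaining (B,C,D,E) ∈ {(F,T,F,F); (F,T,F,T)} — 2.
  F=T, A=F: a clause becomes empty — 0.
  F=F, A=T: forces E=T; B, C, D free → 2^3 = 8.
  F=F, A=F: remaining (B,C,D,E) ∈ {(F,F,T,T); (F,T,T,T)} — 2.
Total: 2 + 0 + 8 + 2 = 12.

12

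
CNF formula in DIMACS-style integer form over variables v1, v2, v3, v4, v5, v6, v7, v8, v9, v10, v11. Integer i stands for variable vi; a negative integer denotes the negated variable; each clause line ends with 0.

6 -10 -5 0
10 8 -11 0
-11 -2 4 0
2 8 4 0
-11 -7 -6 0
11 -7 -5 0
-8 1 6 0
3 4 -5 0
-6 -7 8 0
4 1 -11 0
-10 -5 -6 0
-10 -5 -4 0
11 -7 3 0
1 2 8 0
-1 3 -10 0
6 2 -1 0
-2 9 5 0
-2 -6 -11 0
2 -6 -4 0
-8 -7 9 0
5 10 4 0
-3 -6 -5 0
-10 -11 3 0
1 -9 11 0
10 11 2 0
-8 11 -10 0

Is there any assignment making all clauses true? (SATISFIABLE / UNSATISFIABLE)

SATISFIABLE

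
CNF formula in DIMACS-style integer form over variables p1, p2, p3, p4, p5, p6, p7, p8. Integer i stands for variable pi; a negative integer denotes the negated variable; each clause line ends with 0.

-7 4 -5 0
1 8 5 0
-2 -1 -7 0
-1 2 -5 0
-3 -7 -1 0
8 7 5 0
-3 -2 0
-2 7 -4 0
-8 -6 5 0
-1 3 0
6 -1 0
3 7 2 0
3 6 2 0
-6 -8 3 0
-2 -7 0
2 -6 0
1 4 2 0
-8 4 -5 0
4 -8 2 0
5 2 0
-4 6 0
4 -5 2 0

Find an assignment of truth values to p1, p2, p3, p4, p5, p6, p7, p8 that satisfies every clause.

Branch on p1: take p1 = False.
For the remaining variables, p2 = True, p3 = False, p4 = False, p5 = False, p6 = False, p7 = False, p8 = True works.

p1=F  p2=T  p3=F  p4=F  p5=F  p6=F  p7=F  p8=T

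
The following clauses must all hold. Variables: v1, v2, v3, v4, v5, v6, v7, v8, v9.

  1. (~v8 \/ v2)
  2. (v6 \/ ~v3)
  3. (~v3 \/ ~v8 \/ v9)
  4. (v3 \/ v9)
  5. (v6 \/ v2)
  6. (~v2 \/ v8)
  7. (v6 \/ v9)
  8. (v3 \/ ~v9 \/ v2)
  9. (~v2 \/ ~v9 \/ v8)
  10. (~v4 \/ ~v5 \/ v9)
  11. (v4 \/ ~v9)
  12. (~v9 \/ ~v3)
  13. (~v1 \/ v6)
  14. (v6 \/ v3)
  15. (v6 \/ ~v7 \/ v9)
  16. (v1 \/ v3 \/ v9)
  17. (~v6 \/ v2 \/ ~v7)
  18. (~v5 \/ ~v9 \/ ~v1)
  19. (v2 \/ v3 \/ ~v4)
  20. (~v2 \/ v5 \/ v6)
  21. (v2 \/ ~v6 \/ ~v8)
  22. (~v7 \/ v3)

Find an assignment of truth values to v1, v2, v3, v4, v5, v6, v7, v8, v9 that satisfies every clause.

v1=1  v2=1  v3=0  v4=1  v5=0  v6=1  v7=0  v8=1  v9=1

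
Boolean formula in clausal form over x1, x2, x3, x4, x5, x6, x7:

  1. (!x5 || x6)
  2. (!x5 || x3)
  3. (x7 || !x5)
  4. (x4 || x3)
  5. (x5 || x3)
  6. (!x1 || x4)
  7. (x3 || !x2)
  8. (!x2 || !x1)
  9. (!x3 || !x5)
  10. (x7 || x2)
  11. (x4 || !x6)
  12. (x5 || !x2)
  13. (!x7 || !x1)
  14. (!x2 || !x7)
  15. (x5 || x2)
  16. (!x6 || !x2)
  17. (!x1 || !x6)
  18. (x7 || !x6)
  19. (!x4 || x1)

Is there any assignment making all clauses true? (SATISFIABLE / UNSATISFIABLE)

UNSATISFIABLE

x2 = True:
  propagation gives x3=True, x1=False, x5=False; an empty clause results — contradiction.
x2 = False:
  propagation gives x7=True, x1=False, x5=True, x6=True; an empty clause results — contradiction.
Every branch closes, so no satisfying assignment exists.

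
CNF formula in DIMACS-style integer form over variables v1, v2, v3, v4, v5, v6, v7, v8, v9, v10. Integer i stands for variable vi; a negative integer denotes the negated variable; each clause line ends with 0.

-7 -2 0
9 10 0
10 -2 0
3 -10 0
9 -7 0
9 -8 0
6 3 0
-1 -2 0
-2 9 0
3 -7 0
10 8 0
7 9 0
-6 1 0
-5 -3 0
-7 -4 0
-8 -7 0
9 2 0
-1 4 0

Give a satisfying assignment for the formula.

v5 occurs only negated in the remaining clauses — set v5 = False.
Pure literal: v9 appears only positively; assign v9 = True.
Branch on v1: take v1 = True.
  then v2 is forced to False.
  then v4 is forced to True.
  then v7 is forced to False.
Try v3 = True.
The remaining clauses are satisfied by v6 = True, v8 = True, v10 = True.
Every clause has at least one true literal under this assignment.

v1 = True, v2 = False, v3 = True, v4 = True, v5 = False, v6 = True, v7 = False, v8 = True, v9 = True, v10 = True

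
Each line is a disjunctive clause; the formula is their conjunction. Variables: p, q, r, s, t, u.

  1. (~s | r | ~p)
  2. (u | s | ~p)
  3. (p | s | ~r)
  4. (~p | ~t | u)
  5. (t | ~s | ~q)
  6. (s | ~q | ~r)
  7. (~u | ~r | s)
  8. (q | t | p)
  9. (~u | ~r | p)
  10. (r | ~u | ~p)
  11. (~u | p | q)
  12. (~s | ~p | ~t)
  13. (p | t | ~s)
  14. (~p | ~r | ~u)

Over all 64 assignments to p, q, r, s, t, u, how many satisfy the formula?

11

Case analysis on p and s:
  p=T, s=T: remaining (q,r,t,u) ∈ {(F,T,F,F)} — 1.
  p=T, s=F: a clause becomes empty — 0.
  p=F, s=T: 5 of the 16 assignments to (q,r,t,u) work.
  p=F, s=F: 5 of the 16 assignments to (q,r,t,u) work.
Total: 1 + 0 + 5 + 5 = 11.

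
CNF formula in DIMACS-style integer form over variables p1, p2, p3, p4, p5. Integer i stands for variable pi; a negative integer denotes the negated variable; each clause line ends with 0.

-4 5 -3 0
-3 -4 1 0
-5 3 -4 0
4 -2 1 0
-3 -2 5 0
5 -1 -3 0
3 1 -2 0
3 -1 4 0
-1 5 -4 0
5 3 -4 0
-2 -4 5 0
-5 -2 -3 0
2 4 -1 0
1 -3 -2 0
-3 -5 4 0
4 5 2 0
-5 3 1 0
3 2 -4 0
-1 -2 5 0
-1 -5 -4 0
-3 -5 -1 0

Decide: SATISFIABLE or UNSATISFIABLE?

UNSATISFIABLE

p3 = True:
  p5 = True:
    propagation gives p2=False, p4=True, p1=True; an empty clause results — contradiction.
  p5 = False:
    propagation gives p4=False, p2=False; an empty clause results — contradiction.
p3 = False:
  p4 = True:
    propagation gives p5=False; an empty clause results — contradiction.
  p4 = False:
    propagation gives p1=False, p2=False, p5=True; an empty clause results — contradiction.
Every branch closes, so no satisfying assignment exists.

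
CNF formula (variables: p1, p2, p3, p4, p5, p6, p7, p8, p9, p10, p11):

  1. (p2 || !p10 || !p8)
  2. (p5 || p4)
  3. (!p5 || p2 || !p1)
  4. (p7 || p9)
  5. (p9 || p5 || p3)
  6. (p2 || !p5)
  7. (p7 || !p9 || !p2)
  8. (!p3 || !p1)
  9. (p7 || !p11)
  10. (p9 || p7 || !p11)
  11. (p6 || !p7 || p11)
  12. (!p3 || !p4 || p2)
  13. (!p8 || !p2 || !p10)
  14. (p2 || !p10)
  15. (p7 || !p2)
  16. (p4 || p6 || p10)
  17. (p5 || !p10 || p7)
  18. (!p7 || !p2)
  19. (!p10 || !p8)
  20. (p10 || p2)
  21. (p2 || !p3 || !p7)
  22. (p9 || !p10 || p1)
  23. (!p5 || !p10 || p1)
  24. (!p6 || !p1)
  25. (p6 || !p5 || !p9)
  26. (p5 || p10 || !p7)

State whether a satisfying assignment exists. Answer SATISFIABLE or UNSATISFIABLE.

UNSATISFIABLE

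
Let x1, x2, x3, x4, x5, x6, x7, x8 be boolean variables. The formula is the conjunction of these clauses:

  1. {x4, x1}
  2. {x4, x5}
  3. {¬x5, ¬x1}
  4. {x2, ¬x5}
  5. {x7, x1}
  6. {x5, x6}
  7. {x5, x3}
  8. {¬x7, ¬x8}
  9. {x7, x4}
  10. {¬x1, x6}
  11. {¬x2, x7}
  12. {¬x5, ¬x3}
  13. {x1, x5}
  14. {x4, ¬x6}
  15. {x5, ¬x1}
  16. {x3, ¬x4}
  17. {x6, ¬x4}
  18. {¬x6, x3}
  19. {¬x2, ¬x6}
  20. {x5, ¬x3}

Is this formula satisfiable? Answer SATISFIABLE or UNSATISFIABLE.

UNSATISFIABLE

x5 = True:
  propagation gives x1=False, x4=True, x2=True, x7=True; an empty clause results — contradiction.
x5 = False:
  propagation gives x4=True, x6=True, x3=True; an empty clause results — contradiction.
Every branch closes, so no satisfying assignment exists.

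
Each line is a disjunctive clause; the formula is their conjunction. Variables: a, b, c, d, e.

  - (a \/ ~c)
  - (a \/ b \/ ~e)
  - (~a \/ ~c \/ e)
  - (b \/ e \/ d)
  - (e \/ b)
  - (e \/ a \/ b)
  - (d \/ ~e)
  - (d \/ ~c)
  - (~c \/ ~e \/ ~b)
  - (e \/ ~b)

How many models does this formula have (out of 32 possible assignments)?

Satisfying assignments:
  a=0 b=1 c=0 d=1 e=1
  a=1 b=0 c=0 d=1 e=1
  a=1 b=0 c=1 d=1 e=1
  a=1 b=1 c=0 d=1 e=1
Count: 4.

4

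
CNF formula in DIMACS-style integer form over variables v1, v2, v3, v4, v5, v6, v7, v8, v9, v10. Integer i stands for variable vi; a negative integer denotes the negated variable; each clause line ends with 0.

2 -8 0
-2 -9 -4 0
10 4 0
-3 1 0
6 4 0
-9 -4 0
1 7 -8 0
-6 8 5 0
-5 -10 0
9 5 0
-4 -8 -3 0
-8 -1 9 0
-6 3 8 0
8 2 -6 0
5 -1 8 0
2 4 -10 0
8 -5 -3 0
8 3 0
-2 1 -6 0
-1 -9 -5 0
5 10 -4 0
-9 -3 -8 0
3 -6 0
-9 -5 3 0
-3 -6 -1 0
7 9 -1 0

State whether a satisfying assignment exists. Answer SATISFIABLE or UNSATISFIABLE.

SATISFIABLE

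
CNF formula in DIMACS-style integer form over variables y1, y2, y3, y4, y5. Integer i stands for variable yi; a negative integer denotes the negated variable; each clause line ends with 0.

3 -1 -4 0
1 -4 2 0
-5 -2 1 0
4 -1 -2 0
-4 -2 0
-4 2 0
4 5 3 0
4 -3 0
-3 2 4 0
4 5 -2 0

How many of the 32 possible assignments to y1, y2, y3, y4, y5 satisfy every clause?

2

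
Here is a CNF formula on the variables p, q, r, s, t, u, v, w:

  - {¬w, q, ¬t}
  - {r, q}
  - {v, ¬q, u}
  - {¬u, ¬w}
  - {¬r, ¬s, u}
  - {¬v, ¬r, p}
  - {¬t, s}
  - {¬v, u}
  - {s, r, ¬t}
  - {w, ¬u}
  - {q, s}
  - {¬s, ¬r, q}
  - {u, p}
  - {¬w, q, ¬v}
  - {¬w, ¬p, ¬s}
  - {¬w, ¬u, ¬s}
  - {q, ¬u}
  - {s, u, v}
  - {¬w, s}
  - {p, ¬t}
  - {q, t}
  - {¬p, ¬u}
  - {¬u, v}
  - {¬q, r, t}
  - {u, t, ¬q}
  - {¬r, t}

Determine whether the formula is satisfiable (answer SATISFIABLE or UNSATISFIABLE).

UNSATISFIABLE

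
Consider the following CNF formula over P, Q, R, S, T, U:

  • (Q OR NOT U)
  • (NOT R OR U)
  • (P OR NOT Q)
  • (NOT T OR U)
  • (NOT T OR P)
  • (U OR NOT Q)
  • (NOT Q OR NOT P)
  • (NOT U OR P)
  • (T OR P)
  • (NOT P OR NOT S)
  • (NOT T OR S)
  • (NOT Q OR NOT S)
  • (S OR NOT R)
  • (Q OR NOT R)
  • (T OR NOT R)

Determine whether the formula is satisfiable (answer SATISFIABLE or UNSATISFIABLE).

R occurs only negated in the remaining clauses — set R = False.
Set P = True and propagate.
  then Q is forced to False.
  then U is forced to False.
  then T is forced to False.
  then S is forced to False.
So P=T, Q=F, R=F, S=F, T=F, U=F is a satisfying assignment.

SATISFIABLE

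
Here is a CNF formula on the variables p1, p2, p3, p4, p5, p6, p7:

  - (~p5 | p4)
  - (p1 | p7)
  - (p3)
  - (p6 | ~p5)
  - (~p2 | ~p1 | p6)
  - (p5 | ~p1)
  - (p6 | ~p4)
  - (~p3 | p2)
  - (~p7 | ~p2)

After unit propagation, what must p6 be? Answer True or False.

True

Unit clause (p3) sets p3 = True.
In (p2 | ~p3), ~p3 is now false; p2 must hold, so p2 = True.
From (~p2 | ~p7) and p2 = True: p7 = False.
From (p1 | p7) and p7 = False: p1 = True.
From (~p1 | p6 | ~p2) and p2 = True, p1 = True: p6 = True.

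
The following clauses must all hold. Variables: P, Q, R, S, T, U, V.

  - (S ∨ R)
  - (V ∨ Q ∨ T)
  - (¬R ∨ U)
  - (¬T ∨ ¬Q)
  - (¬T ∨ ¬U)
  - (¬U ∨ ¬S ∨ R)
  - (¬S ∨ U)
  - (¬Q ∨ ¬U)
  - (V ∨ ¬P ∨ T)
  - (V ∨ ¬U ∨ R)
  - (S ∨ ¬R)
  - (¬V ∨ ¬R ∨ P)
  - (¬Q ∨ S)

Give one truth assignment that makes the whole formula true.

P=T  Q=F  R=T  S=T  T=F  U=T  V=T

Check each clause:
  1. (R ∨ S) — R is true.
  2. (Q ∨ V ∨ T) — V is true.
  3. (¬R ∨ U) — U is true.
  4. (¬Q ∨ ¬T) — ¬T is true.
  5. (¬T ∨ ¬U) — ¬T is true.
  6. (¬U ∨ R ∨ ¬S) — R is true.
  7. (U ∨ ¬S) — U is true.
  8. (¬U ∨ ¬Q) — ¬Q is true.
  9. (¬P ∨ V ∨ T) — V is true.
  10. (R ∨ V ∨ ¬U) — R is true.
  11. (¬R ∨ S) — S is true.
  12. (¬V ∨ P ∨ ¬R) — P is true.
  13. (S ∨ ¬Q) — S is true.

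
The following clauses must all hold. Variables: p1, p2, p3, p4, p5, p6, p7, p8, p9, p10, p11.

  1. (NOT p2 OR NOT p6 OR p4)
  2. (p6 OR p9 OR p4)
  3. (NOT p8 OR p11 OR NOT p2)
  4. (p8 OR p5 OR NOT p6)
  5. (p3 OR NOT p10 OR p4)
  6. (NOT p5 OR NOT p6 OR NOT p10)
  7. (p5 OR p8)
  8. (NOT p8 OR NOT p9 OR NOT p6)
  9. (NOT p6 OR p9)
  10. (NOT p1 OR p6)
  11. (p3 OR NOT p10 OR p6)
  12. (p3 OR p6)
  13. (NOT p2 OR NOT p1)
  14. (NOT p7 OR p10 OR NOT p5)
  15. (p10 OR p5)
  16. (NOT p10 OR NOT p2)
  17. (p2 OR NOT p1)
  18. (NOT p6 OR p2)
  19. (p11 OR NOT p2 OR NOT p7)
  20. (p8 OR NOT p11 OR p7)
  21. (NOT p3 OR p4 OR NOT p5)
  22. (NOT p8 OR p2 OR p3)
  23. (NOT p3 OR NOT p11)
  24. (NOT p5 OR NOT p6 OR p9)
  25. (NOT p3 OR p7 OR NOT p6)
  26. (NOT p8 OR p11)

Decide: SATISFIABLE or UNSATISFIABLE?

SATISFIABLE

p1 occurs only negated in the remaining clauses — set p1 = False.
p4 occurs only positively in the remaining clauses — set p4 = True.
Try p2 = True.
  then p10 is forced to False.
  then p5 is forced to True.
  then p7 is forced to False.
For the remaining variables, p3 = False, p6 = True, p8 = False, p9 = True, p11 = False works.
So p1=F, p2=T, p3=F, p4=T, p5=T, p6=T, p7=F, p8=F, p9=T, p10=F, p11=F is a satisfying assignment.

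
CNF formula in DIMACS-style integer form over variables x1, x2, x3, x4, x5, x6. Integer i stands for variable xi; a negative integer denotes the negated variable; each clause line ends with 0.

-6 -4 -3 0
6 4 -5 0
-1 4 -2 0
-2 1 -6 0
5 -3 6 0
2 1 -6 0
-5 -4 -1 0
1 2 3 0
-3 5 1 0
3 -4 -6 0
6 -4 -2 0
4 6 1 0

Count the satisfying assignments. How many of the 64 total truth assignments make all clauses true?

7

The models are:
  x1=0 x2=0 x3=1 x4=1 x5=1 x6=0
  x1=1 x2=0 x3=0 x4=0 x5=0 x6=0
  x1=1 x2=0 x3=0 x4=0 x5=0 x6=1
  x1=1 x2=0 x3=0 x4=0 x5=1 x6=1
  x1=1 x2=0 x3=0 x4=1 x5=0 x6=0
  x1=1 x2=0 x3=1 x4=0 x5=0 x6=1
  x1=1 x2=0 x3=1 x4=0 x5=1 x6=1
That's 7 in total.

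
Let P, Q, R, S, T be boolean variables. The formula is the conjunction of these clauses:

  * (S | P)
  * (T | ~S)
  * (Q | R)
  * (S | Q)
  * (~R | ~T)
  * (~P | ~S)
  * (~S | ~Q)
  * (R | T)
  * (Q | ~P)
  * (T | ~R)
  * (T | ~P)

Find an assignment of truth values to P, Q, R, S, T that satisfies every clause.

Branch on P: take P = True.
  then S is forced to False.
  then Q is forced to True.
  then T is forced to True.
  then R is forced to False.
Check each clause:
  1. (S | P) — P is true.
  2. (T | ~S) — ~S is true.
  3. (R | Q) — Q is true.
  4. (S | Q) — Q is true.
  5. (~T | ~R) — ~R is true.
  6. (~P | ~S) — ~S is true.
  7. (~Q | ~S) — ~S is true.
  8. (R | T) — T is true.
  9. (Q | ~P) — Q is true.
  10. (T | ~R) — ~R is true.
  11. (~P | T) — T is true.

P=1, Q=1, R=0, S=0, T=1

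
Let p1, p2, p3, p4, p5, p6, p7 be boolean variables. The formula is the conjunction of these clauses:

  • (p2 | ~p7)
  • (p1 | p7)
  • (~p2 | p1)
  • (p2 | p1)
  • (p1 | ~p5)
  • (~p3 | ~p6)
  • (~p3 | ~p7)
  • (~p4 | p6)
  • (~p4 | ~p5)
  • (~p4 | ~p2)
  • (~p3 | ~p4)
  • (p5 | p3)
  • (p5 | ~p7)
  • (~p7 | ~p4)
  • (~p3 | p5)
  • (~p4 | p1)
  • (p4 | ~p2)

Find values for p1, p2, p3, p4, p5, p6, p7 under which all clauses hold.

p1=T, p2=F, p3=F, p4=F, p5=T, p6=T, p7=F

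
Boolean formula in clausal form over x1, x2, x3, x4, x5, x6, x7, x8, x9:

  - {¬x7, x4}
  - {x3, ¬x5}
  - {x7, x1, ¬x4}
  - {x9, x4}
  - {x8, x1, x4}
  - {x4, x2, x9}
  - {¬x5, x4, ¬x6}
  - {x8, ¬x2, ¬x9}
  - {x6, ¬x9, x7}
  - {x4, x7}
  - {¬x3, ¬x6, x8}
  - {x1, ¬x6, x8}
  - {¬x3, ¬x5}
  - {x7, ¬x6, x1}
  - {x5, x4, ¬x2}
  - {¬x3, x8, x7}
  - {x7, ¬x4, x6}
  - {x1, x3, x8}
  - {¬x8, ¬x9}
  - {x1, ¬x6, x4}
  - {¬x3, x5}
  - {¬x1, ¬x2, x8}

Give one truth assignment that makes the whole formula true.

x1=F, x2=T, x3=F, x4=T, x5=F, x6=T, x7=T, x8=T, x9=F

Set x1 = False and propagate.
For the remaining variables, x2 = True, x3 = False, x4 = True, x5 = False, x6 = True, x7 = True, x8 = True, x9 = False works.
Every clause has at least one true literal under this assignment.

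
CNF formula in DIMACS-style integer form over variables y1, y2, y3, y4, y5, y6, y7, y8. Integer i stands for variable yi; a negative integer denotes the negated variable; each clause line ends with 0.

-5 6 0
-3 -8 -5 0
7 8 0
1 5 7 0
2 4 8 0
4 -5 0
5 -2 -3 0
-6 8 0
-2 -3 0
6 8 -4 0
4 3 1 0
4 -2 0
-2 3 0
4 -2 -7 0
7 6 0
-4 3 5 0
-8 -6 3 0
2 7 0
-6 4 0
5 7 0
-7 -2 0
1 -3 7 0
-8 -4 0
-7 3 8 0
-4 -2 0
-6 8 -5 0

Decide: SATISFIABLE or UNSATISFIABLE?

SATISFIABLE

Pure literal: y1 appears only positively; assign y1 = True.
Try y2 = False.
  then y7 is forced to True.
The remaining clauses are satisfied by y3 = False, y4 = False, y5 = False, y6 = False, y8 = True.
So y1=1, y2=0, y3=0, y4=0, y5=0, y6=0, y7=1, y8=1 is a satisfying assignment.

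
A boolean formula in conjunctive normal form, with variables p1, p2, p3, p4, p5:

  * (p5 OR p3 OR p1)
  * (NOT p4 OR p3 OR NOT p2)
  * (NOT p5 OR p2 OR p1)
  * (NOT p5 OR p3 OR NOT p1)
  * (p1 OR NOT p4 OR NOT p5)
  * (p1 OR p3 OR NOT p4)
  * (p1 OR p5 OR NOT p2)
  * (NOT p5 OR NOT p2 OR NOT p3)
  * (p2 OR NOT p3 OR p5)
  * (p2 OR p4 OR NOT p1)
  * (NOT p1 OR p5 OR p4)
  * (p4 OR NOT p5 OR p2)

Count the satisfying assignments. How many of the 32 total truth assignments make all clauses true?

4

The models are:
  p1=0 p2=1 p3=0 p4=0 p5=1
  p1=1 p2=0 p3=0 p4=1 p5=0
  p1=1 p2=0 p3=1 p4=1 p5=1
  p1=1 p2=1 p3=1 p4=1 p5=0
Count: 4.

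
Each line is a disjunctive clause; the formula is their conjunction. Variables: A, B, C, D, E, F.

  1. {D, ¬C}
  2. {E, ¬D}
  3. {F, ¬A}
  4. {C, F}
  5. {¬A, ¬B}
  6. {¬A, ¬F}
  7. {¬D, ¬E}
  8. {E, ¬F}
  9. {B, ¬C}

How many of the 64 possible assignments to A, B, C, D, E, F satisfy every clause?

The models are:
  A=0 B=0 C=0 D=0 E=1 F=1
  A=0 B=1 C=0 D=0 E=1 F=1
Count: 2.

2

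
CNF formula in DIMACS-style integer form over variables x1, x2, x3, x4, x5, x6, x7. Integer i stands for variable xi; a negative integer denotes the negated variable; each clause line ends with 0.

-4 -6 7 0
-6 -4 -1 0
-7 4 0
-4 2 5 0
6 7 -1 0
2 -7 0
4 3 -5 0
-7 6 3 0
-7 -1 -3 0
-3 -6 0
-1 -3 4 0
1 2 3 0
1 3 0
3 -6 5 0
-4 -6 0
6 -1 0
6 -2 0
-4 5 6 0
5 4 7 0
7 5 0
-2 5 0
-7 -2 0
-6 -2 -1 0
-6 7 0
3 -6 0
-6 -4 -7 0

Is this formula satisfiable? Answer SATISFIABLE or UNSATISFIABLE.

SATISFIABLE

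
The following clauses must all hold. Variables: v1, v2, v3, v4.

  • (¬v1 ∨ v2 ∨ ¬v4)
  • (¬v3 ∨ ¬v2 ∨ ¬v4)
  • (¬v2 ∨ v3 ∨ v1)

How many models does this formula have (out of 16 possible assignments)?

10

Split on v2, then v1.
  v2=T, v1=T: remaining (v3,v4) ∈ {(F,F); (F,T); (T,F)} — 3.
  v2=T, v1=F: remaining (v3,v4) ∈ {(T,F)} — 1.
  v2=F, v1=T: remaining (v3,v4) ∈ {(F,F); (T,F)} — 2.
  v2=F, v1=F: remaining (v3,v4) ∈ {(F,F); (F,T); (T,F); (T,T)} — 4.
Total: 3 + 1 + 2 + 4 = 10.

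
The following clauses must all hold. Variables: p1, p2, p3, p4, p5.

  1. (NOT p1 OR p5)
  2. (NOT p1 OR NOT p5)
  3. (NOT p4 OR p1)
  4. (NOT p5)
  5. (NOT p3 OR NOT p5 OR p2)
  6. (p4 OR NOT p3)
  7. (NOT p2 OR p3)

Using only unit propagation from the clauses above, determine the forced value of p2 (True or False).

(NOT p5) stands alone — p5 = False.
(NOT p1 OR p5) with p5 = False leaves only NOT p1, so p1 = False.
(NOT p4 OR p1) with p1 = False leaves only NOT p4, so p4 = False.
(NOT p3 OR p4): since p4 = False, the clause reduces to (NOT p3). p3 = False.
(p3 OR NOT p2): since p3 = False, the clause reduces to (NOT p2). p2 = False.

False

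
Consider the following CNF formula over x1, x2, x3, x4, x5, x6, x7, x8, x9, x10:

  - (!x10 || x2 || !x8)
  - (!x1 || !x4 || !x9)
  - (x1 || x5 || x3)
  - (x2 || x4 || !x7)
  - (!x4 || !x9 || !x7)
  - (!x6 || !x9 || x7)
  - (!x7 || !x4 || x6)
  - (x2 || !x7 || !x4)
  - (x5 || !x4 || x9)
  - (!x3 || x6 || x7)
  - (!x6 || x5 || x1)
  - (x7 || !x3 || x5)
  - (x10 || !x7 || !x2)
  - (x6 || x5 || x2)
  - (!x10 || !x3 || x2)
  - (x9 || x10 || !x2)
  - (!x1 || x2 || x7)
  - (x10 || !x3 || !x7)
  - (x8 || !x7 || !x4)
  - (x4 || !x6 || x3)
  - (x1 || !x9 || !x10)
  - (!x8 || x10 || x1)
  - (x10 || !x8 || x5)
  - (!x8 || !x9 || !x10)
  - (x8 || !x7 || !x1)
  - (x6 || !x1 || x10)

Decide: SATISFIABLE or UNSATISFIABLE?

SATISFIABLE

Pure literal: x5 appears only positively; assign x5 = True.
Set x1 = False and propagate.
The remaining clauses are satisfied by x2 = False, x3 = False, x4 = False, x6 = False, x7 = False, x8 = False, x9 = True, x10 = False.
So x1 = False, x2 = False, x3 = False, x4 = False, x5 = True, x6 = False, x7 = False, x8 = False, x9 = True, x10 = False is a satisfying assignment.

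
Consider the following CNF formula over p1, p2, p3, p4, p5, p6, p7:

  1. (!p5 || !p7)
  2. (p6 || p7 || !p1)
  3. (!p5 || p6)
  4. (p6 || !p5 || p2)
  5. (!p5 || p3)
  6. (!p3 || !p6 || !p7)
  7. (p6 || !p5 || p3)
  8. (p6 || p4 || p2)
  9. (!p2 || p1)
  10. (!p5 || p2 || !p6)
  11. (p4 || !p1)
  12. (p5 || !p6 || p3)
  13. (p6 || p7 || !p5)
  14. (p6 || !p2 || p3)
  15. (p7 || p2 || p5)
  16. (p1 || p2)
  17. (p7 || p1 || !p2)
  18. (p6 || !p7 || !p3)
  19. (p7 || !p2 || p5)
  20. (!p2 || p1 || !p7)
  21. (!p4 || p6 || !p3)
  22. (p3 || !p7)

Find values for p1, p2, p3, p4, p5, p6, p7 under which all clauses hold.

p1 = 1, p2 = 1, p3 = 1, p4 = 1, p5 = 1, p6 = 1, p7 = 0

Set p1 = True and propagate.
  then p4 is forced to True.
Try p2 = True.
The remaining clauses are satisfied by p3 = True, p5 = True, p6 = True, p7 = False.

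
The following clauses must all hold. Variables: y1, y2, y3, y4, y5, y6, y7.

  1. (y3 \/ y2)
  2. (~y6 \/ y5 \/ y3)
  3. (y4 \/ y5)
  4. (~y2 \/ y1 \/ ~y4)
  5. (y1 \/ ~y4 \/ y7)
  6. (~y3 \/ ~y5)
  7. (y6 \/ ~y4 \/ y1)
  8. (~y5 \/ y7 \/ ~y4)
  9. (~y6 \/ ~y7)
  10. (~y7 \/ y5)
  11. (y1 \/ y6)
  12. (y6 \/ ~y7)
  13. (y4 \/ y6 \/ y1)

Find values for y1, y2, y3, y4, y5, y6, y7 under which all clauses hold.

y1 = True, y2 = True, y3 = False, y4 = False, y5 = True, y6 = True, y7 = False

Check each clause:
  1. (y2 \/ y3) — y2 is true.
  2. (y3 \/ ~y6 \/ y5) — y5 is true.
  3. (y5 \/ y4) — y5 is true.
  4. (y1 \/ ~y4 \/ ~y2) — y1 is true.
  5. (y7 \/ y1 \/ ~y4) — y1 is true.
  6. (~y3 \/ ~y5) — ~y3 is true.
  7. (y1 \/ y6 \/ ~y4) — y1 is true.
  8. (~y5 \/ y7 \/ ~y4) — ~y4 is true.
  9. (~y6 \/ ~y7) — ~y7 is true.
  10. (~y7 \/ y5) — ~y7 is true.
  11. (y6 \/ y1) — y1 is true.
  12. (y6 \/ ~y7) — ~y7 is true.
  13. (y6 \/ y1 \/ y4) — y1 is true.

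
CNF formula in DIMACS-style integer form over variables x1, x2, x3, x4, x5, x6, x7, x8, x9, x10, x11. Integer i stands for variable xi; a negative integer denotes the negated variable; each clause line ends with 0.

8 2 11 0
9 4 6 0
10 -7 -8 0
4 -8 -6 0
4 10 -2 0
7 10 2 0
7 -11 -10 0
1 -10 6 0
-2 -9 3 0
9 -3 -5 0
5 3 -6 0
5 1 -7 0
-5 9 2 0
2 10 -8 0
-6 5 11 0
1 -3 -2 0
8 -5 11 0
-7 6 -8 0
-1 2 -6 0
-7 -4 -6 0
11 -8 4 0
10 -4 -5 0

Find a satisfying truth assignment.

x1=F, x2=T, x3=F, x4=T, x5=F, x6=F, x7=F, x8=T, x9=F, x10=F, x11=T

Set x1 = False and propagate.
For the remaining variables, x2 = True, x3 = False, x4 = True, x5 = False, x6 = False, x7 = False, x8 = True, x9 = False, x10 = False, x11 = True works.
Every clause has at least one true literal under this assignment.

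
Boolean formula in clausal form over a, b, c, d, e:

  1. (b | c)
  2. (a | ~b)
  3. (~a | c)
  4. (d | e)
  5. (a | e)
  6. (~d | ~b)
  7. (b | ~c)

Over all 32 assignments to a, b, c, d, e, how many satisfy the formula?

1

Satisfying assignments:
  a=1 b=1 c=1 d=0 e=1
That's 1 in total.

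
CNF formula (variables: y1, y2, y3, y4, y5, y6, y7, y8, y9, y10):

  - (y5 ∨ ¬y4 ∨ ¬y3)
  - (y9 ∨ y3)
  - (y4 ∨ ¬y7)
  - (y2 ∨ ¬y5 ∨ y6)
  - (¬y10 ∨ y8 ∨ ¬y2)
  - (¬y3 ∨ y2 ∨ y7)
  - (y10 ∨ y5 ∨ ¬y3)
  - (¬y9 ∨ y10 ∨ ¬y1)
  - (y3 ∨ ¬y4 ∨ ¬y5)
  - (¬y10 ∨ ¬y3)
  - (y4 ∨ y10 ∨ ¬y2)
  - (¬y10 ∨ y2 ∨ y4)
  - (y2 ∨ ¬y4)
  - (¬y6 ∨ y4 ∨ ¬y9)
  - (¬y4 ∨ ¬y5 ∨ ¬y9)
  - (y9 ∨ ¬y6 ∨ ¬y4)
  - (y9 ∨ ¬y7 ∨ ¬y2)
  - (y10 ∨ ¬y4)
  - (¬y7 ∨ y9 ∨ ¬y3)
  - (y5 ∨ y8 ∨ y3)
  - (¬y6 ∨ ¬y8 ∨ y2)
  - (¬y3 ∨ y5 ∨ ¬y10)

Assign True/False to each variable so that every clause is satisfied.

y1=True, y2=True, y3=False, y4=False, y5=True, y6=False, y7=False, y8=True, y9=True, y10=True

Try y1 = True.
For the remaining variables, y2 = True, y3 = False, y4 = False, y5 = True, y6 = False, y7 = False, y8 = True, y9 = True, y10 = True works.
Check each clause:
  1. (y5 ∨ ¬y3 ∨ ¬y4) — y5 is true.
  2. (y3 ∨ y9) — y9 is true.
  3. (y4 ∨ ¬y7) — ¬y7 is true.
  4. (y6 ∨ ¬y5 ∨ y2) — y2 is true.
  5. (¬y10 ∨ ¬y2 ∨ y8) — y8 is true.
  6. (y7 ∨ ¬y3 ∨ y2) — y2 is true.
  7. (y5 ∨ ¬y3 ∨ y10) — ¬y3 is true.
  8. (¬y9 ∨ ¬y1 ∨ y10) — y10 is true.
  9. (y3 ∨ ¬y5 ∨ ¬y4) — ¬y4 is true.
  10. (¬y3 ∨ ¬y10) — ¬y3 is true.
  11. (y10 ∨ ¬y2 ∨ y4) — y10 is true.
  12. (y4 ∨ ¬y10 ∨ y2) — y2 is true.
  13. (¬y4 ∨ y2) — y2 is true.
  14. (¬y9 ∨ ¬y6 ∨ y4) — ¬y6 is true.
  15. (¬y4 ∨ ¬y5 ∨ ¬y9) — ¬y4 is true.
  16. (y9 ∨ ¬y4 ∨ ¬y6) — y9 is true.
  17. (¬y2 ∨ ¬y7 ∨ y9) — ¬y7 is true.
  18. (¬y4 ∨ y10) — y10 is true.
  19. (¬y7 ∨ y9 ∨ ¬y3) — y9 is true.
  20. (y3 ∨ y8 ∨ y5) — y8 is true.
  21. (¬y8 ∨ y2 ∨ ¬y6) — y2 is true.
  22. (¬y10 ∨ ¬y3 ∨ y5) — y5 is true.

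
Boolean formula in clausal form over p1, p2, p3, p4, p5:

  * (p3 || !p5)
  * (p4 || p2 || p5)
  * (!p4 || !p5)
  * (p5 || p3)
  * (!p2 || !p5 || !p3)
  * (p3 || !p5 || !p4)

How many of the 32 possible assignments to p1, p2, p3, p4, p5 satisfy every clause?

The models are:
  p1=0 p2=0 p3=1 p4=0 p5=1
  p1=0 p2=0 p3=1 p4=1 p5=0
  p1=0 p2=1 p3=1 p4=0 p5=0
  p1=0 p2=1 p3=1 p4=1 p5=0
  p1=1 p2=0 p3=1 p4=0 p5=1
  p1=1 p2=0 p3=1 p4=1 p5=0
  p1=1 p2=1 p3=1 p4=0 p5=0
  p1=1 p2=1 p3=1 p4=1 p5=0
That's 8 in total.

8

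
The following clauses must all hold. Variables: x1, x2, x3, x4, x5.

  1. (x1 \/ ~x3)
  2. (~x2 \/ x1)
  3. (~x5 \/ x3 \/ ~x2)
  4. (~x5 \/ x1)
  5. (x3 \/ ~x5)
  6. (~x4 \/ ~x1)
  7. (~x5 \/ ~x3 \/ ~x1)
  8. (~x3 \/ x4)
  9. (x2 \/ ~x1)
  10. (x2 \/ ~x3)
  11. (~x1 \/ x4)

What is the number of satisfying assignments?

2

The models are:
  x1=F x2=F x3=F x4=F x5=F
  x1=F x2=F x3=F x4=T x5=F
Count: 2.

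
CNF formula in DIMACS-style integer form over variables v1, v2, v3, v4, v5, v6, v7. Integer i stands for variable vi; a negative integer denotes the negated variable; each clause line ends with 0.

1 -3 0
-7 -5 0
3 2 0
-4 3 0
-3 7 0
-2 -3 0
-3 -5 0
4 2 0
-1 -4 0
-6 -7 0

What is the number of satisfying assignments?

Split on v3, then v2.
  v3=1, v2=1: a clause becomes empty — 0.
  v3=1, v2=0: a clause becomes empty — 0.
  v3=0, v2=1: v1 free; 5 ways for (v4,v5,v6,v7) × 2^1 = 10.
  v3=0, v2=0: a clause becomes empty — 0.
Total: 0 + 0 + 10 + 0 = 10.

10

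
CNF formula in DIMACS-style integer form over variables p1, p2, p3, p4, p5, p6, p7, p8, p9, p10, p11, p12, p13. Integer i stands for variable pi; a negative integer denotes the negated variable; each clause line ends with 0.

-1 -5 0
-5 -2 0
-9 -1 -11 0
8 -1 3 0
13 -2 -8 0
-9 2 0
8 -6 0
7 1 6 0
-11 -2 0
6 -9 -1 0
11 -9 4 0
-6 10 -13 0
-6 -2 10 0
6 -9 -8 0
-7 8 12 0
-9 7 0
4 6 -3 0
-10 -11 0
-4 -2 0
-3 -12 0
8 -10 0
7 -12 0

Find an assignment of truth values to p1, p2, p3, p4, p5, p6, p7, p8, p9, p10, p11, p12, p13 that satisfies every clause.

p1=F, p2=F, p3=F, p4=T, p5=F, p6=F, p7=T, p8=T, p9=F, p10=F, p11=T, p12=F, p13=F

p5 occurs only negated in the remaining clauses — set p5 = False.
p9 occurs only negated in the remaining clauses — set p9 = False.
Branch on p1: take p1 = False.
Set p2 = False and propagate.
For the remaining variables, p3 = False, p4 = True, p6 = False, p7 = True, p8 = True, p10 = False, p11 = True, p12 = False, p13 = False works.
Check each clause:
  1. (¬p5 ∨ ¬p1) — ¬p5 is true.
  2. (¬p5 ∨ ¬p2) — ¬p5 is true.
  3. (¬p1 ∨ ¬p9 ∨ ¬p11) — ¬p1 is true.
  4. (¬p1 ∨ p3 ∨ p8) — p8 is true.
  5. (p13 ∨ ¬p8 ∨ ¬p2) — ¬p2 is true.
  6. (p2 ∨ ¬p9) — ¬p9 is true.
  7. (¬p6 ∨ p8) — p8 is true.
  8. (p6 ∨ p7 ∨ p1) — p7 is true.
  9. (¬p11 ∨ ¬p2) — ¬p2 is true.
  10. (¬p9 ∨ ¬p1 ∨ p6) — ¬p9 is true.
  11. (p4 ∨ p11 ∨ ¬p9) — p11 is true.
  12. (¬p13 ∨ ¬p6 ∨ p10) — ¬p6 is true.
  13. (¬p2 ∨ ¬p6 ∨ p10) — ¬p6 is true.
  14. (p6 ∨ ¬p8 ∨ ¬p9) — ¬p9 is true.
  15. (¬p7 ∨ p12 ∨ p8) — p8 is true.
  16. (¬p9 ∨ p7) — ¬p9 is true.
  17. (¬p3 ∨ p6 ∨ p4) — p4 is true.
  18. (¬p11 ∨ ¬p10) — ¬p10 is true.
  19. (¬p4 ∨ ¬p2) — ¬p2 is true.
  20. (¬p3 ∨ ¬p12) — ¬p12 is true.
  21. (¬p10 ∨ p8) — p8 is true.
  22. (p7 ∨ ¬p12) — ¬p12 is true.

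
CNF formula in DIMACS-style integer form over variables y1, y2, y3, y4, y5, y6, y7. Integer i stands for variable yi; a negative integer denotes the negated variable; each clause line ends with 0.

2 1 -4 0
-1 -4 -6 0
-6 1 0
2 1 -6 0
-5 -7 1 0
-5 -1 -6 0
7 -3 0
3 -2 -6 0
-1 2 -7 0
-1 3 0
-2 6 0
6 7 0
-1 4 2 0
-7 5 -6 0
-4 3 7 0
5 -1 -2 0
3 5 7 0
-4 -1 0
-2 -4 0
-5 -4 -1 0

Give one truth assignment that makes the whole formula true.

y1 = F, y2 = F, y3 = T, y4 = F, y5 = F, y6 = F, y7 = T

Check each clause:
  1. (~y4 | y1 | y2) — ~y4 is true.
  2. (~y4 | ~y6 | ~y1) — ~y6 is true.
  3. (~y6 | y1) — ~y6 is true.
  4. (y2 | y1 | ~y6) — ~y6 is true.
  5. (~y5 | ~y7 | y1) — ~y5 is true.
  6. (~y1 | ~y5 | ~y6) — ~y6 is true.
  7. (y7 | ~y3) — y7 is true.
  8. (~y6 | ~y2 | y3) — ~y6 is true.
  9. (~y1 | y2 | ~y7) — ~y1 is true.
  10. (y3 | ~y1) — y3 is true.
  11. (~y2 | y6) — ~y2 is true.
  12. (y6 | y7) — y7 is true.
  13. (~y1 | y2 | y4) — ~y1 is true.
  14. (y5 | ~y6 | ~y7) — ~y6 is true.
  15. (~y4 | y3 | y7) — y3 is true.
  16. (~y2 | ~y1 | y5) — ~y1 is true.
  17. (y5 | y7 | y3) — y3 is true.
  18. (~y4 | ~y1) — ~y4 is true.
  19. (~y4 | ~y2) — ~y4 is true.
  20. (~y4 | ~y5 | ~y1) — ~y5 is true.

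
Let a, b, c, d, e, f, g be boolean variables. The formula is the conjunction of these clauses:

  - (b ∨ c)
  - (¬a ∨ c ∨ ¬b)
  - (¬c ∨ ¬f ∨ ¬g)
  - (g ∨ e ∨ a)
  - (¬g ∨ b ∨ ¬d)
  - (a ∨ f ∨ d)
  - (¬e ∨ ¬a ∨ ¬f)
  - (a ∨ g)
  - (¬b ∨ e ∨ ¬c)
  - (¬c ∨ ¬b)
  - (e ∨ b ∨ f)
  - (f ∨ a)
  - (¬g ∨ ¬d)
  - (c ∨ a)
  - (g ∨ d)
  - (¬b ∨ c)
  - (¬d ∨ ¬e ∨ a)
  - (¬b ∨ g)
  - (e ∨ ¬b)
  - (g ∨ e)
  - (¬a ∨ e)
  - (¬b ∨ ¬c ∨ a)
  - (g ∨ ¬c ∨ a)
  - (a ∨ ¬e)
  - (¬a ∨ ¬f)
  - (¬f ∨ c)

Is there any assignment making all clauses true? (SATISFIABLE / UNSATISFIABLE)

Set a = True and propagate.
  then e is forced to True.
  then f is forced to False.
Set b = False and propagate.
  then c is forced to True.
The remaining clauses are satisfied by d = True, g = False.
So a=T, b=F, c=T, d=T, e=T, f=F, g=F is a satisfying assignment.

SATISFIABLE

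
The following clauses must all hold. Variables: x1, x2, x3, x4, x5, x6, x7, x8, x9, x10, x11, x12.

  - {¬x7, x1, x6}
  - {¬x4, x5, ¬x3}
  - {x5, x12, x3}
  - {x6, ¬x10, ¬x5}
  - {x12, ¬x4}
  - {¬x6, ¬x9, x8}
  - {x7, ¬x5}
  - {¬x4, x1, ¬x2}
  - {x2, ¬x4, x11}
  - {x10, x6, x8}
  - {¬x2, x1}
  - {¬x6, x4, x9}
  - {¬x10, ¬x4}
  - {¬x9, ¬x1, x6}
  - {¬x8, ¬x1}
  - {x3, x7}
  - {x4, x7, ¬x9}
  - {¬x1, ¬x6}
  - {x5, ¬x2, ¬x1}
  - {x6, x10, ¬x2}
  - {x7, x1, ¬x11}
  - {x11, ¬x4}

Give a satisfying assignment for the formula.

x12 occurs only positively in the remaining clauses — set x12 = True.
Branch on x1: take x1 = False.
  then x2 is forced to False.
Set x3 = True and propagate.
For the remaining variables, x4 = False, x5 = True, x6 = True, x7 = True, x8 = True, x9 = True, x10 = True, x11 = True works.
Every clause has at least one true literal under this assignment.

x1=F  x2=F  x3=T  x4=F  x5=T  x6=T  x7=T  x8=T  x9=T  x10=T  x11=T  x12=T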